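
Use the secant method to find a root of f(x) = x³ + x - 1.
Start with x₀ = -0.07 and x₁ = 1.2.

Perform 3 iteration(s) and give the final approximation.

f(x) = x³ + x - 1
x₀ = -0.07, x₁ = 1.2

Secant formula: x_{n+1} = x_n - f(x_n)(x_n - x_{n-1})/(f(x_n) - f(x_{n-1}))

Iteration 1:
  f(-0.070000) = -1.070343
  f(1.200000) = 1.928000
  x_2 = 1.200000 - 1.928000×(1.200000 - (-0.070000))/(1.928000 - (-1.070343))
       = 0.383362
Iteration 2:
  f(1.200000) = 1.928000
  f(0.383362) = -0.560296
  x_3 = 0.383362 - (-0.560296)×(0.383362 - 1.200000)/(-0.560296 - 1.928000)
       = 0.567247
Iteration 3:
  f(0.383362) = -0.560296
  f(0.567247) = -0.250231
  x_4 = 0.567247 - (-0.250231)×(0.567247 - 0.383362)/(-0.250231 - (-0.560296))
       = 0.715646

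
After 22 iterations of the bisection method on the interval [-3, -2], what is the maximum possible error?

Bisection error bound: |error| ≤ (b-a)/2^n
|error| ≤ (-2 - (-3))/2^22 = 1/2^22
|error| ≤ 0.0000002384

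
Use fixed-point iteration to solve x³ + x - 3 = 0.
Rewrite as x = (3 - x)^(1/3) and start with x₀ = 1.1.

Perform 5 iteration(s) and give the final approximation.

Equation: x³ + x - 3 = 0
Fixed-point form: x = (3 - x)^(1/3)
x₀ = 1.1

x_1 = g(1.100000) = 1.238562
x_2 = g(1.238562) = 1.207691
x_3 = g(1.207691) = 1.214705
x_4 = g(1.214705) = 1.213119
x_5 = g(1.213119) = 1.213478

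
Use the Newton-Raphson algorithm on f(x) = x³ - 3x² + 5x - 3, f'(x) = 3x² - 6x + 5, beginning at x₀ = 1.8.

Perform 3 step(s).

f(x) = x³ - 3x² + 5x - 3
f'(x) = 3x² - 6x + 5
x₀ = 1.8

Newton-Raphson formula: x_{n+1} = x_n - f(x_n)/f'(x_n)

Iteration 1:
  f(1.800000) = 2.112000
  f'(1.800000) = 3.920000
  x_1 = 1.800000 - 2.112000/3.920000 = 1.261224
Iteration 2:
  f(1.261224) = 0.540274
  f'(1.261224) = 2.204715
  x_2 = 1.261224 - 0.540274/2.204715 = 1.016170
Iteration 3:
  f(1.016170) = 0.032345
  f'(1.016170) = 2.000784
  x_3 = 1.016170 - 0.032345/2.000784 = 1.000004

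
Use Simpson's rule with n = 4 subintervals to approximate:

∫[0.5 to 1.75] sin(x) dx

f(x) = sin(x)
a = 0.5, b = 1.75, n = 4
h = (b - a)/n = 0.312500

Simpson's rule: (h/3)[f(x₀) + 4f(x₁) + 2f(x₂) + ... + f(xₙ)]

x_0 = 0.5000, f(x_0) = 0.479426, coefficient = 1
x_1 = 0.8125, f(x_1) = 0.726009, coefficient = 4
x_2 = 1.1250, f(x_2) = 0.902268, coefficient = 2
x_3 = 1.4375, f(x_3) = 0.991129, coefficient = 4
x_4 = 1.7500, f(x_4) = 0.983986, coefficient = 1

I ≈ (0.312500/3) × 10.136498 = 1.055885
Exact value: 1.055829
Error: 0.000057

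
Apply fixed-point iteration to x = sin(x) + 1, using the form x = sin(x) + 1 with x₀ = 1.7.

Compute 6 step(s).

Equation: x = sin(x) + 1
Fixed-point form: x = sin(x) + 1
x₀ = 1.7

x_1 = g(1.700000) = 1.991665
x_2 = g(1.991665) = 1.912734
x_3 = g(1.912734) = 1.942107
x_4 = g(1.942107) = 1.931853
x_5 = g(1.931853) = 1.935524
x_6 = g(1.935524) = 1.934221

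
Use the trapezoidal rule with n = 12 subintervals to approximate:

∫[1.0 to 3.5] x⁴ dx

f(x) = x⁴
a = 1.0, b = 3.5, n = 12
h = (b - a)/n = 0.208333

Trapezoidal rule: (h/2)[f(x₀) + 2f(x₁) + 2f(x₂) + ... + f(xₙ)]

x_0 = 1.0000, f(x_0) = 1.000000, coefficient = 1
x_1 = 1.2083, f(x_1) = 2.131803, coefficient = 2
x_2 = 1.4167, f(x_2) = 4.027826, coefficient = 2
x_3 = 1.6250, f(x_3) = 6.972900, coefficient = 2
x_4 = 1.8333, f(x_4) = 11.297068, coefficient = 2
x_5 = 2.0417, f(x_5) = 17.375582, coefficient = 2
x_6 = 2.2500, f(x_6) = 25.628906, coefficient = 2
x_7 = 2.4583, f(x_7) = 36.522717, coefficient = 2
x_8 = 2.6667, f(x_8) = 50.567901, coefficient = 2
x_9 = 2.8750, f(x_9) = 68.320557, coefficient = 2
x_10 = 3.0833, f(x_10) = 90.381993, coefficient = 2
x_11 = 3.2917, f(x_11) = 117.398730, coefficient = 2
x_12 = 3.5000, f(x_12) = 150.062500, coefficient = 1

I ≈ (0.208333/2) × 1012.314465 = 105.449423
Exact value: 104.843750
Error: 0.605673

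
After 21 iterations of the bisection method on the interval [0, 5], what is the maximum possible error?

Bisection error bound: |error| ≤ (b-a)/2^n
|error| ≤ (5 - 0)/2^21 = 5/2^21
|error| ≤ 0.0000023842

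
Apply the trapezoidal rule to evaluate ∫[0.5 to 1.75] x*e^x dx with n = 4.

f(x) = x*e^x
a = 0.5, b = 1.75, n = 4
h = (b - a)/n = 0.312500

Trapezoidal rule: (h/2)[f(x₀) + 2f(x₁) + 2f(x₂) + ... + f(xₙ)]

x_0 = 0.5000, f(x_0) = 0.824361, coefficient = 1
x_1 = 0.8125, f(x_1) = 1.830997, coefficient = 2
x_2 = 1.1250, f(x_2) = 3.465244, coefficient = 2
x_3 = 1.4375, f(x_3) = 6.052101, coefficient = 2
x_4 = 1.7500, f(x_4) = 10.070555, coefficient = 1

I ≈ (0.312500/2) × 33.591599 = 5.248687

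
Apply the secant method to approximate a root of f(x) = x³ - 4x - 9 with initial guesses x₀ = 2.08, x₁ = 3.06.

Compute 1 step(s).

f(x) = x³ - 4x - 9
x₀ = 2.08, x₁ = 3.06

Secant formula: x_{n+1} = x_n - f(x_n)(x_n - x_{n-1})/(f(x_n) - f(x_{n-1}))

Iteration 1:
  f(2.080000) = -8.321088
  f(3.060000) = 7.412616
  x_2 = 3.060000 - 7.412616×(3.060000 - 2.080000)/(7.412616 - (-8.321088))
       = 2.598293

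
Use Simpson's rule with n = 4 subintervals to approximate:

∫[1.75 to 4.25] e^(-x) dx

f(x) = e^(-x)
a = 1.75, b = 4.25, n = 4
h = (b - a)/n = 0.625000

Simpson's rule: (h/3)[f(x₀) + 4f(x₁) + 2f(x₂) + ... + f(xₙ)]

x_0 = 1.7500, f(x_0) = 0.173774, coefficient = 1
x_1 = 2.3750, f(x_1) = 0.093014, coefficient = 4
x_2 = 3.0000, f(x_2) = 0.049787, coefficient = 2
x_3 = 3.6250, f(x_3) = 0.026649, coefficient = 4
x_4 = 4.2500, f(x_4) = 0.014264, coefficient = 1

I ≈ (0.625000/3) × 0.766267 = 0.159639
Exact value: 0.159510
Error: 0.000129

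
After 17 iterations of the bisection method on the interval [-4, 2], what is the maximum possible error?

Bisection error bound: |error| ≤ (b-a)/2^n
|error| ≤ (2 - (-4))/2^17 = 6/2^17
|error| ≤ 0.0000457764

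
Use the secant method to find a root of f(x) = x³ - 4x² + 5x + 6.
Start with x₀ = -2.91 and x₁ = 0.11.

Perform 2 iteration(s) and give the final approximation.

f(x) = x³ - 4x² + 5x + 6
x₀ = -2.91, x₁ = 0.11

Secant formula: x_{n+1} = x_n - f(x_n)(x_n - x_{n-1})/(f(x_n) - f(x_{n-1}))

Iteration 1:
  f(-2.910000) = -67.064571
  f(0.110000) = 6.502931
  x_2 = 0.110000 - 6.502931×(0.110000 - (-2.910000))/(6.502931 - (-67.064571))
       = -0.156950
Iteration 2:
  f(0.110000) = 6.502931
  f(-0.156950) = 5.112850
  x_3 = -0.156950 - 5.112850×(-0.156950 - 0.110000)/(5.112850 - 6.502931)
       = -1.138818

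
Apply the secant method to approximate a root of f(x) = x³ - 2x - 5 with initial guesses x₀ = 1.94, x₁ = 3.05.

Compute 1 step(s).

f(x) = x³ - 2x - 5
x₀ = 1.94, x₁ = 3.05

Secant formula: x_{n+1} = x_n - f(x_n)(x_n - x_{n-1})/(f(x_n) - f(x_{n-1}))

Iteration 1:
  f(1.940000) = -1.578616
  f(3.050000) = 17.272625
  x_2 = 3.050000 - 17.272625×(3.050000 - 1.940000)/(17.272625 - (-1.578616))
       = 2.032952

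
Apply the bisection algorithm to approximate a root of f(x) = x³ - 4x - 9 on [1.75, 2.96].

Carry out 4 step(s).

f(x) = x³ - 4x - 9
Initial interval: [1.75, 2.96]

Iteration 1:
  c_1 = (1.750000 + 2.960000)/2 = 2.355000
  f(c_1) = f(2.355000) = -5.359111
  f(a) × f(c) ≥ 0, new interval: [2.355000, 2.960000]
Iteration 2:
  c_2 = (2.355000 + 2.960000)/2 = 2.657500
  f(c_2) = f(2.657500) = -0.861921
  f(a) × f(c) ≥ 0, new interval: [2.657500, 2.960000]
Iteration 3:
  c_3 = (2.657500 + 2.960000)/2 = 2.808750
  f(c_3) = f(2.808750) = 1.923444
  f(a) × f(c) < 0, new interval: [2.657500, 2.808750]
Iteration 4:
  c_4 = (2.657500 + 2.808750)/2 = 2.733125
  f(c_4) = f(2.733125) = 0.483868
  f(a) × f(c) < 0, new interval: [2.657500, 2.733125]

After 4 iteration(s), the approximation is c_4 = 2.733125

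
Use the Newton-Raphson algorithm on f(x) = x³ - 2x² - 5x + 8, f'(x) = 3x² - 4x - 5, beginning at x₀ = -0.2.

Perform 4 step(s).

f(x) = x³ - 2x² - 5x + 8
f'(x) = 3x² - 4x - 5
x₀ = -0.2

Newton-Raphson formula: x_{n+1} = x_n - f(x_n)/f'(x_n)

Iteration 1:
  f(-0.200000) = 8.912000
  f'(-0.200000) = -4.080000
  x_1 = -0.200000 - 8.912000/(-4.080000) = 1.984314
Iteration 2:
  f(1.984314) = -1.983333
  f'(1.984314) = -1.124752
  x_2 = 1.984314 - (-1.983333)/(-1.124752) = 0.220962
Iteration 3:
  f(0.220962) = 6.808330
  f'(0.220962) = -5.737376
  x_3 = 0.220962 - 6.808330/(-5.737376) = 1.407625
Iteration 4:
  f(1.407625) = -0.211861
  f'(1.407625) = -4.686277
  x_4 = 1.407625 - (-0.211861)/(-4.686277) = 1.362416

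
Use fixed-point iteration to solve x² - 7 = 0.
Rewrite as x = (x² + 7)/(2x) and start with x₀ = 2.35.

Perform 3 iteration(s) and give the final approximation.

Equation: x² - 7 = 0
Fixed-point form: x = (x² + 7)/(2x)
x₀ = 2.35

x_1 = g(2.350000) = 2.664362
x_2 = g(2.664362) = 2.645816
x_3 = g(2.645816) = 2.645751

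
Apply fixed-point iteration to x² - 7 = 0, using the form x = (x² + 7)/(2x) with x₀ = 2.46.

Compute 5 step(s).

Equation: x² - 7 = 0
Fixed-point form: x = (x² + 7)/(2x)
x₀ = 2.46

x_1 = g(2.460000) = 2.652764
x_2 = g(2.652764) = 2.645761
x_3 = g(2.645761) = 2.645751
x_4 = g(2.645751) = 2.645751
x_5 = g(2.645751) = 2.645751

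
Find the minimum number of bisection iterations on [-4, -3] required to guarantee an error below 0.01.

We need (b-a)/2^n ≤ 0.01
(-3 - (-4))/2^n ≤ 0.01
1/2^n ≤ 0.01
2^n ≥ 100
n ≥ log₂(100) = 6.64
n ≥ 7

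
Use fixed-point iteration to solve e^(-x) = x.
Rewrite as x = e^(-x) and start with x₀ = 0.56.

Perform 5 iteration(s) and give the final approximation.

Equation: e^(-x) = x
Fixed-point form: x = e^(-x)
x₀ = 0.56

x_1 = g(0.560000) = 0.571209
x_2 = g(0.571209) = 0.564842
x_3 = g(0.564842) = 0.568450
x_4 = g(0.568450) = 0.566403
x_5 = g(0.566403) = 0.567563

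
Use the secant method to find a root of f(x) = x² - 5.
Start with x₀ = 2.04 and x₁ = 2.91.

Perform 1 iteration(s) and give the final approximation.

f(x) = x² - 5
x₀ = 2.04, x₁ = 2.91

Secant formula: x_{n+1} = x_n - f(x_n)(x_n - x_{n-1})/(f(x_n) - f(x_{n-1}))

Iteration 1:
  f(2.040000) = -0.838400
  f(2.910000) = 3.468100
  x_2 = 2.910000 - 3.468100×(2.910000 - 2.040000)/(3.468100 - (-0.838400))
       = 2.209374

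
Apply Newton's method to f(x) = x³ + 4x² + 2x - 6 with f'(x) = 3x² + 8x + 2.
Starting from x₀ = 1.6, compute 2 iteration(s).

f(x) = x³ + 4x² + 2x - 6
f'(x) = 3x² + 8x + 2
x₀ = 1.6

Newton-Raphson formula: x_{n+1} = x_n - f(x_n)/f'(x_n)

Iteration 1:
  f(1.600000) = 11.536000
  f'(1.600000) = 22.480000
  x_1 = 1.600000 - 11.536000/22.480000 = 1.086833
Iteration 2:
  f(1.086833) = 2.182260
  f'(1.086833) = 14.238278
  x_2 = 1.086833 - 2.182260/14.238278 = 0.933566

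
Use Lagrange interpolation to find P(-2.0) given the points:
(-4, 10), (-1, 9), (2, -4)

Lagrange interpolation formula:
P(x) = Σ yᵢ × Lᵢ(x)
where Lᵢ(x) = Π_{j≠i} (x - xⱼ)/(xᵢ - xⱼ)

L_0(-2.0) = (-2.0 - (-1))/(-4 - (-1)) × (-2.0 - 2)/(-4 - 2) = 0.222222
L_1(-2.0) = (-2.0 - (-4))/(-1 - (-4)) × (-2.0 - 2)/(-1 - 2) = 0.888889
L_2(-2.0) = (-2.0 - (-4))/(2 - (-4)) × (-2.0 - (-1))/(2 - (-1)) = -0.111111

P(-2.0) = 10×L_0(-2.0) + 9×L_1(-2.0) + (-4)×L_2(-2.0)
P(-2.0) = 10.666667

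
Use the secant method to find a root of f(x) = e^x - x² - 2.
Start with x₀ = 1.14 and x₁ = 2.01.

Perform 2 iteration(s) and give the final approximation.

f(x) = e^x - x² - 2
x₀ = 1.14, x₁ = 2.01

Secant formula: x_{n+1} = x_n - f(x_n)(x_n - x_{n-1})/(f(x_n) - f(x_{n-1}))

Iteration 1:
  f(1.140000) = -0.172832
  f(2.010000) = 1.423217
  x_2 = 2.010000 - 1.423217×(2.010000 - 1.140000)/(1.423217 - (-0.172832))
       = 1.234210
Iteration 2:
  f(2.010000) = 1.423217
  f(1.234210) = -0.087611
  x_3 = 1.234210 - (-0.087611)×(1.234210 - 2.010000)/(-0.087611 - 1.423217)
       = 1.279197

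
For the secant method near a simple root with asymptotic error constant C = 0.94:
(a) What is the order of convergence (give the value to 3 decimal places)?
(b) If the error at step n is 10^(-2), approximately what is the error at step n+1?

(a) Secant method has superlinear convergence with order φ = (1+√5)/2 ≈ 1.618.
    This means |e_{n+1}| ≈ C|e_n|^1.618.

(b) With |e_n| = 10^(-2) and C = 0.94:
    |e_{n+1}| ≈ 0.94 × (10^(-2))^1.618 = 0.94 × 10^(-3.24)

(a) ≈ 1.618 (golden ratio); (b) |e_{n+1}| ≈ 5.458e-04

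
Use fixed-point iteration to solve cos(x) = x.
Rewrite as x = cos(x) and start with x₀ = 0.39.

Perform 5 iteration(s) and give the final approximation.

Equation: cos(x) = x
Fixed-point form: x = cos(x)
x₀ = 0.39

x_1 = g(0.390000) = 0.924909
x_2 = g(0.924909) = 0.601907
x_3 = g(0.601907) = 0.824257
x_4 = g(0.824257) = 0.679102
x_5 = g(0.679102) = 0.778137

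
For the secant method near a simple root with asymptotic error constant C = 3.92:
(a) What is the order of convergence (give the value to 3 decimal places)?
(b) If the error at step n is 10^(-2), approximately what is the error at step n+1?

(a) Secant method has superlinear convergence with order φ = (1+√5)/2 ≈ 1.618.
    This means |e_{n+1}| ≈ C|e_n|^1.618.

(b) With |e_n| = 10^(-2) and C = 3.92:
    |e_{n+1}| ≈ 3.92 × (10^(-2))^1.618 = 3.92 × 10^(-3.24)

(a) ≈ 1.618 (golden ratio); (b) |e_{n+1}| ≈ 2.276e-03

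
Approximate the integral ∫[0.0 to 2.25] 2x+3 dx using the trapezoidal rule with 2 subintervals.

f(x) = 2x+3
a = 0.0, b = 2.25, n = 2
h = (b - a)/n = 1.125000

Trapezoidal rule: (h/2)[f(x₀) + 2f(x₁) + 2f(x₂) + ... + f(xₙ)]

x_0 = 0.0000, f(x_0) = 3.000000, coefficient = 1
x_1 = 1.1250, f(x_1) = 5.250000, coefficient = 2
x_2 = 2.2500, f(x_2) = 7.500000, coefficient = 1

I ≈ (1.125000/2) × 21.000000 = 11.812500
Exact value: 11.812500
Error: 0.000000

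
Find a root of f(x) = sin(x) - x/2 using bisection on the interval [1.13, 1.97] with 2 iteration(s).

f(x) = sin(x) - x/2
Initial interval: [1.13, 1.97]

Iteration 1:
  c_1 = (1.130000 + 1.970000)/2 = 1.550000
  f(c_1) = f(1.550000) = 0.224784
  f(a) × f(c) ≥ 0, new interval: [1.550000, 1.970000]
Iteration 2:
  c_2 = (1.550000 + 1.970000)/2 = 1.760000
  f(c_2) = f(1.760000) = 0.102154
  f(a) × f(c) ≥ 0, new interval: [1.760000, 1.970000]

After 2 iteration(s), the approximation is c_2 = 1.760000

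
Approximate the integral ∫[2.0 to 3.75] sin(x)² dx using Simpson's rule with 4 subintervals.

f(x) = sin(x)²
a = 2.0, b = 3.75, n = 4
h = (b - a)/n = 0.437500

Simpson's rule: (h/3)[f(x₀) + 4f(x₁) + 2f(x₂) + ... + f(xₙ)]

x_0 = 2.0000, f(x_0) = 0.826822, coefficient = 1
x_1 = 2.4375, f(x_1) = 0.419052, coefficient = 4
x_2 = 2.8750, f(x_2) = 0.069404, coefficient = 2
x_3 = 3.3125, f(x_3) = 0.028926, coefficient = 4
x_4 = 3.7500, f(x_4) = 0.326682, coefficient = 1

I ≈ (0.437500/3) × 3.084225 = 0.449783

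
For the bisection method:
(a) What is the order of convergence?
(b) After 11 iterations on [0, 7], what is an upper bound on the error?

(a) Bisection has linear (order 1) convergence; the error is halved each step.

(b) Error bound = (b-a)/2^n = (7 - 0)/2^{11}
    = 7/2^{11}

(a) 1 (linear); (b) error ≤ 3.42e-03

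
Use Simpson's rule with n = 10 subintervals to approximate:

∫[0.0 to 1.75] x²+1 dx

f(x) = x²+1
a = 0.0, b = 1.75, n = 10
h = (b - a)/n = 0.175000

Simpson's rule: (h/3)[f(x₀) + 4f(x₁) + 2f(x₂) + ... + f(xₙ)]

x_0 = 0.0000, f(x_0) = 1.000000, coefficient = 1
x_1 = 0.1750, f(x_1) = 1.030625, coefficient = 4
x_2 = 0.3500, f(x_2) = 1.122500, coefficient = 2
x_3 = 0.5250, f(x_3) = 1.275625, coefficient = 4
x_4 = 0.7000, f(x_4) = 1.490000, coefficient = 2
x_5 = 0.8750, f(x_5) = 1.765625, coefficient = 4
x_6 = 1.0500, f(x_6) = 2.102500, coefficient = 2
x_7 = 1.2250, f(x_7) = 2.500625, coefficient = 4
x_8 = 1.4000, f(x_8) = 2.960000, coefficient = 2
x_9 = 1.5750, f(x_9) = 3.480625, coefficient = 4
x_10 = 1.7500, f(x_10) = 4.062500, coefficient = 1

I ≈ (0.175000/3) × 60.625000 = 3.536458
Exact value: 3.536458
Error: 0.000000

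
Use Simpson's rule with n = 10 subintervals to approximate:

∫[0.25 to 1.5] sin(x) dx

f(x) = sin(x)
a = 0.25, b = 1.5, n = 10
h = (b - a)/n = 0.125000

Simpson's rule: (h/3)[f(x₀) + 4f(x₁) + 2f(x₂) + ... + f(xₙ)]

x_0 = 0.2500, f(x_0) = 0.247404, coefficient = 1
x_1 = 0.3750, f(x_1) = 0.366273, coefficient = 4
x_2 = 0.5000, f(x_2) = 0.479426, coefficient = 2
x_3 = 0.6250, f(x_3) = 0.585097, coefficient = 4
x_4 = 0.7500, f(x_4) = 0.681639, coefficient = 2
x_5 = 0.8750, f(x_5) = 0.767544, coefficient = 4
x_6 = 1.0000, f(x_6) = 0.841471, coefficient = 2
x_7 = 1.1250, f(x_7) = 0.902268, coefficient = 4
x_8 = 1.2500, f(x_8) = 0.948985, coefficient = 2
x_9 = 1.3750, f(x_9) = 0.980893, coefficient = 4
x_10 = 1.5000, f(x_10) = 0.997495, coefficient = 1

I ≈ (0.125000/3) × 21.556235 = 0.898176
Exact value: 0.898175
Error: 0.000001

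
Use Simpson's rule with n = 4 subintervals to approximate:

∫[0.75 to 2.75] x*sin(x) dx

f(x) = x*sin(x)
a = 0.75, b = 2.75, n = 4
h = (b - a)/n = 0.500000

Simpson's rule: (h/3)[f(x₀) + 4f(x₁) + 2f(x₂) + ... + f(xₙ)]

x_0 = 0.7500, f(x_0) = 0.511229, coefficient = 1
x_1 = 1.2500, f(x_1) = 1.186231, coefficient = 4
x_2 = 1.7500, f(x_2) = 1.721975, coefficient = 2
x_3 = 2.2500, f(x_3) = 1.750665, coefficient = 4
x_4 = 2.7500, f(x_4) = 1.049568, coefficient = 1

I ≈ (0.500000/3) × 16.752329 = 2.792055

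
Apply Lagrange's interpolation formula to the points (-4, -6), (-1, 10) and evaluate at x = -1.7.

Lagrange interpolation formula:
P(x) = Σ yᵢ × Lᵢ(x)
where Lᵢ(x) = Π_{j≠i} (x - xⱼ)/(xᵢ - xⱼ)

L_0(-1.7) = (-1.7 - (-1))/(-4 - (-1)) = 0.233333
L_1(-1.7) = (-1.7 - (-4))/(-1 - (-4)) = 0.766667

P(-1.7) = (-6)×L_0(-1.7) + 10×L_1(-1.7)
P(-1.7) = 6.266667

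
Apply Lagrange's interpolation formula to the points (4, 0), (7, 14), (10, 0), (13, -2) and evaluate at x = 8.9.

Lagrange interpolation formula:
P(x) = Σ yᵢ × Lᵢ(x)
where Lᵢ(x) = Π_{j≠i} (x - xⱼ)/(xᵢ - xⱼ)

L_0(8.9) = (8.9 - 7)/(4 - 7) × (8.9 - 10)/(4 - 10) × (8.9 - 13)/(4 - 13) = -0.052895
L_1(8.9) = (8.9 - 4)/(7 - 4) × (8.9 - 10)/(7 - 10) × (8.9 - 13)/(7 - 13) = 0.409241
L_2(8.9) = (8.9 - 4)/(10 - 4) × (8.9 - 7)/(10 - 7) × (8.9 - 13)/(10 - 13) = 0.706870
L_3(8.9) = (8.9 - 4)/(13 - 4) × (8.9 - 7)/(13 - 7) × (8.9 - 10)/(13 - 10) = -0.063216

P(8.9) = 0×L_0(8.9) + 14×L_1(8.9) + 0×L_2(8.9) + (-2)×L_3(8.9)
P(8.9) = 5.855802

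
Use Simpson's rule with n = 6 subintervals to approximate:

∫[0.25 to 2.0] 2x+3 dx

f(x) = 2x+3
a = 0.25, b = 2.0, n = 6
h = (b - a)/n = 0.291667

Simpson's rule: (h/3)[f(x₀) + 4f(x₁) + 2f(x₂) + ... + f(xₙ)]

x_0 = 0.2500, f(x_0) = 3.500000, coefficient = 1
x_1 = 0.5417, f(x_1) = 4.083333, coefficient = 4
x_2 = 0.8333, f(x_2) = 4.666667, coefficient = 2
x_3 = 1.1250, f(x_3) = 5.250000, coefficient = 4
x_4 = 1.4167, f(x_4) = 5.833333, coefficient = 2
x_5 = 1.7083, f(x_5) = 6.416667, coefficient = 4
x_6 = 2.0000, f(x_6) = 7.000000, coefficient = 1

I ≈ (0.291667/3) × 94.500000 = 9.187500
Exact value: 9.187500
Error: 0.000000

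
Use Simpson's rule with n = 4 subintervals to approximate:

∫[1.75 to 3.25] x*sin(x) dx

f(x) = x*sin(x)
a = 1.75, b = 3.25, n = 4
h = (b - a)/n = 0.375000

Simpson's rule: (h/3)[f(x₀) + 4f(x₁) + 2f(x₂) + ... + f(xₙ)]

x_0 = 1.7500, f(x_0) = 1.721975, coefficient = 1
x_1 = 2.1250, f(x_1) = 1.806930, coefficient = 4
x_2 = 2.5000, f(x_2) = 1.496180, coefficient = 2
x_3 = 2.8750, f(x_3) = 0.757407, coefficient = 4
x_4 = 3.2500, f(x_4) = -0.351634, coefficient = 1

I ≈ (0.375000/3) × 14.620049 = 1.827506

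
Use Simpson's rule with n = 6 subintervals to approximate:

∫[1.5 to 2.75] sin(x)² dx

f(x) = sin(x)²
a = 1.5, b = 2.75, n = 6
h = (b - a)/n = 0.208333

Simpson's rule: (h/3)[f(x₀) + 4f(x₁) + 2f(x₂) + ... + f(xₙ)]

x_0 = 1.5000, f(x_0) = 0.994996, coefficient = 1
x_1 = 1.7083, f(x_1) = 0.981203, coefficient = 4
x_2 = 1.9167, f(x_2) = 0.885068, coefficient = 2
x_3 = 2.1250, f(x_3) = 0.723044, coefficient = 4
x_4 = 2.3333, f(x_4) = 0.522853, coefficient = 2
x_5 = 2.5417, f(x_5) = 0.318752, coefficient = 4
x_6 = 2.7500, f(x_6) = 0.145665, coefficient = 1

I ≈ (0.208333/3) × 12.048498 = 0.836701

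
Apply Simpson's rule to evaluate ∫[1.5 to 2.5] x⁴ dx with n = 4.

f(x) = x⁴
a = 1.5, b = 2.5, n = 4
h = (b - a)/n = 0.250000

Simpson's rule: (h/3)[f(x₀) + 4f(x₁) + 2f(x₂) + ... + f(xₙ)]

x_0 = 1.5000, f(x_0) = 5.062500, coefficient = 1
x_1 = 1.7500, f(x_1) = 9.378906, coefficient = 4
x_2 = 2.0000, f(x_2) = 16.000000, coefficient = 2
x_3 = 2.2500, f(x_3) = 25.628906, coefficient = 4
x_4 = 2.5000, f(x_4) = 39.062500, coefficient = 1

I ≈ (0.250000/3) × 216.156250 = 18.013021
Exact value: 18.012500
Error: 0.000521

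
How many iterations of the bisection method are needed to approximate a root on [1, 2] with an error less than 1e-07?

We need (b-a)/2^n ≤ 1e-07
(2 - 1)/2^n ≤ 1e-07
1/2^n ≤ 1e-07
2^n ≥ 10000000
n ≥ log₂(10000000) = 23.25
n ≥ 24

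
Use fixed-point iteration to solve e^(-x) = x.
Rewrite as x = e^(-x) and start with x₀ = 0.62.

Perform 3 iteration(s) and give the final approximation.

Equation: e^(-x) = x
Fixed-point form: x = e^(-x)
x₀ = 0.62

x_1 = g(0.620000) = 0.537944
x_2 = g(0.537944) = 0.583947
x_3 = g(0.583947) = 0.557693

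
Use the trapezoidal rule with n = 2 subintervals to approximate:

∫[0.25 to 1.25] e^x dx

f(x) = e^x
a = 0.25, b = 1.25, n = 2
h = (b - a)/n = 0.500000

Trapezoidal rule: (h/2)[f(x₀) + 2f(x₁) + 2f(x₂) + ... + f(xₙ)]

x_0 = 0.2500, f(x_0) = 1.284025, coefficient = 1
x_1 = 0.7500, f(x_1) = 2.117000, coefficient = 2
x_2 = 1.2500, f(x_2) = 3.490343, coefficient = 1

I ≈ (0.500000/2) × 9.008368 = 2.252092
Exact value: 2.206318
Error: 0.045775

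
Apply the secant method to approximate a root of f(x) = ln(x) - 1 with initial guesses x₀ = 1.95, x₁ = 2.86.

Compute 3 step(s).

f(x) = ln(x) - 1
x₀ = 1.95, x₁ = 2.86

Secant formula: x_{n+1} = x_n - f(x_n)(x_n - x_{n-1})/(f(x_n) - f(x_{n-1}))

Iteration 1:
  f(1.950000) = -0.332171
  f(2.860000) = 0.050822
  x_2 = 2.860000 - 0.050822×(2.860000 - 1.950000)/(0.050822 - (-0.332171))
       = 2.739246
Iteration 2:
  f(2.860000) = 0.050822
  f(2.739246) = 0.007683
  x_3 = 2.739246 - 0.007683×(2.739246 - 2.860000)/(0.007683 - 0.050822)
       = 2.717741
Iteration 3:
  f(2.739246) = 0.007683
  f(2.717741) = -0.000199
  x_4 = 2.717741 - (-0.000199)×(2.717741 - 2.739246)/(-0.000199 - 0.007683)
       = 2.718284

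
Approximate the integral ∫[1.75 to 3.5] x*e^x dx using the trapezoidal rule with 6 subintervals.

f(x) = x*e^x
a = 1.75, b = 3.5, n = 6
h = (b - a)/n = 0.291667

Trapezoidal rule: (h/2)[f(x₀) + 2f(x₁) + 2f(x₂) + ... + f(xₙ)]

x_0 = 1.7500, f(x_0) = 10.070555, coefficient = 1
x_1 = 2.0417, f(x_1) = 15.727852, coefficient = 2
x_2 = 2.3333, f(x_2) = 24.061937, coefficient = 2
x_3 = 2.6250, f(x_3) = 36.237007, coefficient = 2
x_4 = 2.9167, f(x_4) = 53.898793, coefficient = 2
x_5 = 3.2083, f(x_5) = 79.367179, coefficient = 2
x_6 = 3.5000, f(x_6) = 115.904082, coefficient = 1

I ≈ (0.291667/2) × 544.560172 = 79.415025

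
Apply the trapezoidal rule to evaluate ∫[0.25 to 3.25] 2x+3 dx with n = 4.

f(x) = 2x+3
a = 0.25, b = 3.25, n = 4
h = (b - a)/n = 0.750000

Trapezoidal rule: (h/2)[f(x₀) + 2f(x₁) + 2f(x₂) + ... + f(xₙ)]

x_0 = 0.2500, f(x_0) = 3.500000, coefficient = 1
x_1 = 1.0000, f(x_1) = 5.000000, coefficient = 2
x_2 = 1.7500, f(x_2) = 6.500000, coefficient = 2
x_3 = 2.5000, f(x_3) = 8.000000, coefficient = 2
x_4 = 3.2500, f(x_4) = 9.500000, coefficient = 1

I ≈ (0.750000/2) × 52.000000 = 19.500000
Exact value: 19.500000
Error: 0.000000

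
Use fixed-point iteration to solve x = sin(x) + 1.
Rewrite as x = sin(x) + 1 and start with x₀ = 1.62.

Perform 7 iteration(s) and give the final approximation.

Equation: x = sin(x) + 1
Fixed-point form: x = sin(x) + 1
x₀ = 1.62

x_1 = g(1.620000) = 1.998790
x_2 = g(1.998790) = 1.909800
x_3 = g(1.909800) = 1.943086
x_4 = g(1.943086) = 1.931497
x_5 = g(1.931497) = 1.935650
x_6 = g(1.935650) = 1.934176
x_7 = g(1.934176) = 1.934701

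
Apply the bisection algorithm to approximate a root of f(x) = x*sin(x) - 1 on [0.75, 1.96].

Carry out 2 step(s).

f(x) = x*sin(x) - 1
Initial interval: [0.75, 1.96]

Iteration 1:
  c_1 = (0.750000 + 1.960000)/2 = 1.355000
  f(c_1) = f(1.355000) = 0.323572
  f(a) × f(c) < 0, new interval: [0.750000, 1.355000]
Iteration 2:
  c_2 = (0.750000 + 1.355000)/2 = 1.052500
  f(c_2) = f(1.052500) = -0.085731
  f(a) × f(c) ≥ 0, new interval: [1.052500, 1.355000]

After 2 iteration(s), the approximation is c_2 = 1.052500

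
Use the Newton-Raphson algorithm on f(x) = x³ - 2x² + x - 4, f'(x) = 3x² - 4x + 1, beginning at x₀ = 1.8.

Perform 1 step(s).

f(x) = x³ - 2x² + x - 4
f'(x) = 3x² - 4x + 1
x₀ = 1.8

Newton-Raphson formula: x_{n+1} = x_n - f(x_n)/f'(x_n)

Iteration 1:
  f(1.800000) = -2.848000
  f'(1.800000) = 3.520000
  x_1 = 1.800000 - (-2.848000)/3.520000 = 2.609091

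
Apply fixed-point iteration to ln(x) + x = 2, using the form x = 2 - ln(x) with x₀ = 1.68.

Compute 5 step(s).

Equation: ln(x) + x = 2
Fixed-point form: x = 2 - ln(x)
x₀ = 1.68

x_1 = g(1.680000) = 1.481206
x_2 = g(1.481206) = 1.607143
x_3 = g(1.607143) = 1.525542
x_4 = g(1.525542) = 1.577650
x_5 = g(1.577650) = 1.544063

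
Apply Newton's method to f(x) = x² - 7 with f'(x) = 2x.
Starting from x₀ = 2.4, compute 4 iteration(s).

f(x) = x² - 7
f'(x) = 2x
x₀ = 2.4

Newton-Raphson formula: x_{n+1} = x_n - f(x_n)/f'(x_n)

Iteration 1:
  f(2.400000) = -1.240000
  f'(2.400000) = 4.800000
  x_1 = 2.400000 - (-1.240000)/4.800000 = 2.658333
Iteration 2:
  f(2.658333) = 0.066736
  f'(2.658333) = 5.316667
  x_2 = 2.658333 - 0.066736/5.316667 = 2.645781
Iteration 3:
  f(2.645781) = 0.000158
  f'(2.645781) = 5.291562
  x_3 = 2.645781 - 0.000158/5.291562 = 2.645751
Iteration 4:
  f(2.645751) = 0.000000
  f'(2.645751) = 5.291503
  x_4 = 2.645751 - 0.000000/5.291503 = 2.645751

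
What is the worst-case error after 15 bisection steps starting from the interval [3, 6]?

Bisection error bound: |error| ≤ (b-a)/2^n
|error| ≤ (6 - 3)/2^15 = 3/2^15
|error| ≤ 0.0000915527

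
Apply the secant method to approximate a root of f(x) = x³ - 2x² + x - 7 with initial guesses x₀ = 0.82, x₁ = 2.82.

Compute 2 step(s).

f(x) = x³ - 2x² + x - 7
x₀ = 0.82, x₁ = 2.82

Secant formula: x_{n+1} = x_n - f(x_n)(x_n - x_{n-1})/(f(x_n) - f(x_{n-1}))

Iteration 1:
  f(0.820000) = -6.973432
  f(2.820000) = 2.340968
  x_2 = 2.820000 - 2.340968×(2.820000 - 0.820000)/(2.340968 - (-6.973432))
       = 2.317344
Iteration 2:
  f(2.820000) = 2.340968
  f(2.317344) = -2.978490
  x_3 = 2.317344 - (-2.978490)×(2.317344 - 2.820000)/(-2.978490 - 2.340968)
       = 2.598793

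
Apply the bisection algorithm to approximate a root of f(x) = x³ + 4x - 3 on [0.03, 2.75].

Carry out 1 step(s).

f(x) = x³ + 4x - 3
Initial interval: [0.03, 2.75]

Iteration 1:
  c_1 = (0.030000 + 2.750000)/2 = 1.390000
  f(c_1) = f(1.390000) = 5.245619
  f(a) × f(c) < 0, new interval: [0.030000, 1.390000]

After 1 iteration(s), the approximation is c_1 = 1.390000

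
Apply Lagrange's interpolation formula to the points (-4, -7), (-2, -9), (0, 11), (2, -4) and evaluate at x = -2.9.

Lagrange interpolation formula:
P(x) = Σ yᵢ × Lᵢ(x)
where Lᵢ(x) = Π_{j≠i} (x - xⱼ)/(xᵢ - xⱼ)

L_0(-2.9) = (-2.9 - (-2))/(-4 - (-2)) × (-2.9 - 0)/(-4 - 0) × (-2.9 - 2)/(-4 - 2) = 0.266437
L_1(-2.9) = (-2.9 - (-4))/(-2 - (-4)) × (-2.9 - 0)/(-2 - 0) × (-2.9 - 2)/(-2 - 2) = 0.976938
L_2(-2.9) = (-2.9 - (-4))/(0 - (-4)) × (-2.9 - (-2))/(0 - (-2)) × (-2.9 - 2)/(0 - 2) = -0.303187
L_3(-2.9) = (-2.9 - (-4))/(2 - (-4)) × (-2.9 - (-2))/(2 - (-2)) × (-2.9 - 0)/(2 - 0) = 0.059812

P(-2.9) = (-7)×L_0(-2.9) + (-9)×L_1(-2.9) + 11×L_2(-2.9) + (-4)×L_3(-2.9)
P(-2.9) = -14.231813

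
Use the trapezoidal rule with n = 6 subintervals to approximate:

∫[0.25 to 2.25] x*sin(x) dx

f(x) = x*sin(x)
a = 0.25, b = 2.25, n = 6
h = (b - a)/n = 0.333333

Trapezoidal rule: (h/2)[f(x₀) + 2f(x₁) + 2f(x₂) + ... + f(xₙ)]

x_0 = 0.2500, f(x_0) = 0.061851, coefficient = 1
x_1 = 0.5833, f(x_1) = 0.321305, coefficient = 2
x_2 = 0.9167, f(x_2) = 0.727446, coefficient = 2
x_3 = 1.2500, f(x_3) = 1.186231, coefficient = 2
x_4 = 1.5833, f(x_4) = 1.583209, coefficient = 2
x_5 = 1.9167, f(x_5) = 1.803163, coefficient = 2
x_6 = 2.2500, f(x_6) = 1.750665, coefficient = 1

I ≈ (0.333333/2) × 13.055224 = 2.175871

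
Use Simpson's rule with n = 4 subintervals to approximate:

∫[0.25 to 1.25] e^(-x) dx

f(x) = e^(-x)
a = 0.25, b = 1.25, n = 4
h = (b - a)/n = 0.250000

Simpson's rule: (h/3)[f(x₀) + 4f(x₁) + 2f(x₂) + ... + f(xₙ)]

x_0 = 0.2500, f(x_0) = 0.778801, coefficient = 1
x_1 = 0.5000, f(x_1) = 0.606531, coefficient = 4
x_2 = 0.7500, f(x_2) = 0.472367, coefficient = 2
x_3 = 1.0000, f(x_3) = 0.367879, coefficient = 4
x_4 = 1.2500, f(x_4) = 0.286505, coefficient = 1

I ≈ (0.250000/3) × 5.907679 = 0.492307
Exact value: 0.492296
Error: 0.000011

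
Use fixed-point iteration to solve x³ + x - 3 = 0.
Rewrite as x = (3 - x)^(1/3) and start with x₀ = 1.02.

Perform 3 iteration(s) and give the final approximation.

Equation: x³ + x - 3 = 0
Fixed-point form: x = (3 - x)^(1/3)
x₀ = 1.02

x_1 = g(1.020000) = 1.255707
x_2 = g(1.255707) = 1.203760
x_3 = g(1.203760) = 1.215593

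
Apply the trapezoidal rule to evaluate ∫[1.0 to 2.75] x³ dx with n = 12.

f(x) = x³
a = 1.0, b = 2.75, n = 12
h = (b - a)/n = 0.145833

Trapezoidal rule: (h/2)[f(x₀) + 2f(x₁) + 2f(x₂) + ... + f(xₙ)]

x_0 = 1.0000, f(x_0) = 1.000000, coefficient = 1
x_1 = 1.1458, f(x_1) = 1.504404, coefficient = 2
x_2 = 1.2917, f(x_2) = 2.155020, coefficient = 2
x_3 = 1.4375, f(x_3) = 2.970459, coefficient = 2
x_4 = 1.5833, f(x_4) = 3.969329, coefficient = 2
x_5 = 1.7292, f(x_5) = 5.170238, coefficient = 2
x_6 = 1.8750, f(x_6) = 6.591797, coefficient = 2
x_7 = 2.0208, f(x_7) = 8.252613, coefficient = 2
x_8 = 2.1667, f(x_8) = 10.171296, coefficient = 2
x_9 = 2.3125, f(x_9) = 12.366455, coefficient = 2
x_10 = 2.4583, f(x_10) = 14.856698, coefficient = 2
x_11 = 2.6042, f(x_11) = 17.660635, coefficient = 2
x_12 = 2.7500, f(x_12) = 20.796875, coefficient = 1

I ≈ (0.145833/2) × 193.134766 = 14.082743
Exact value: 14.047852
Error: 0.034892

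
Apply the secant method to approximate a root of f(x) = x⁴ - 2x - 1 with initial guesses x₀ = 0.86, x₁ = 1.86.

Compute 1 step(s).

f(x) = x⁴ - 2x - 1
x₀ = 0.86, x₁ = 1.86

Secant formula: x_{n+1} = x_n - f(x_n)(x_n - x_{n-1})/(f(x_n) - f(x_{n-1}))

Iteration 1:
  f(0.860000) = -2.172992
  f(1.860000) = 7.248832
  x_2 = 1.860000 - 7.248832×(1.860000 - 0.860000)/(7.248832 - (-2.172992))
       = 1.090634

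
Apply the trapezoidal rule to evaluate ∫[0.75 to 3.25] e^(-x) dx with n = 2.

f(x) = e^(-x)
a = 0.75, b = 3.25, n = 2
h = (b - a)/n = 1.250000

Trapezoidal rule: (h/2)[f(x₀) + 2f(x₁) + 2f(x₂) + ... + f(xₙ)]

x_0 = 0.7500, f(x_0) = 0.472367, coefficient = 1
x_1 = 2.0000, f(x_1) = 0.135335, coefficient = 2
x_2 = 3.2500, f(x_2) = 0.038774, coefficient = 1

I ≈ (1.250000/2) × 0.781811 = 0.488632
Exact value: 0.433592
Error: 0.055040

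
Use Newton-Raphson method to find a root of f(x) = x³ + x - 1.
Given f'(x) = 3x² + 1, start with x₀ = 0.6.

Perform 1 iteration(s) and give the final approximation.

f(x) = x³ + x - 1
f'(x) = 3x² + 1
x₀ = 0.6

Newton-Raphson formula: x_{n+1} = x_n - f(x_n)/f'(x_n)

Iteration 1:
  f(0.600000) = -0.184000
  f'(0.600000) = 2.080000
  x_1 = 0.600000 - (-0.184000)/2.080000 = 0.688462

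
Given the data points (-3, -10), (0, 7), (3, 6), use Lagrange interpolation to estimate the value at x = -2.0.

Lagrange interpolation formula:
P(x) = Σ yᵢ × Lᵢ(x)
where Lᵢ(x) = Π_{j≠i} (x - xⱼ)/(xᵢ - xⱼ)

L_0(-2.0) = (-2.0 - 0)/(-3 - 0) × (-2.0 - 3)/(-3 - 3) = 0.555556
L_1(-2.0) = (-2.0 - (-3))/(0 - (-3)) × (-2.0 - 3)/(0 - 3) = 0.555556
L_2(-2.0) = (-2.0 - (-3))/(3 - (-3)) × (-2.0 - 0)/(3 - 0) = -0.111111

P(-2.0) = (-10)×L_0(-2.0) + 7×L_1(-2.0) + 6×L_2(-2.0)
P(-2.0) = -2.333333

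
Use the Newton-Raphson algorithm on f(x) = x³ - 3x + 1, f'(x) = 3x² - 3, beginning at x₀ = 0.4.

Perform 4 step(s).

f(x) = x³ - 3x + 1
f'(x) = 3x² - 3
x₀ = 0.4

Newton-Raphson formula: x_{n+1} = x_n - f(x_n)/f'(x_n)

Iteration 1:
  f(0.400000) = -0.136000
  f'(0.400000) = -2.520000
  x_1 = 0.400000 - (-0.136000)/(-2.520000) = 0.346032
Iteration 2:
  f(0.346032) = 0.003338
  f'(0.346032) = -2.640786
  x_2 = 0.346032 - 0.003338/(-2.640786) = 0.347296
Iteration 3:
  f(0.347296) = 0.000002
  f'(0.347296) = -2.638157
  x_3 = 0.347296 - 0.000002/(-2.638157) = 0.347296
Iteration 4:
  f(0.347296) = 0.000000
  f'(0.347296) = -2.638156
  x_4 = 0.347296 - 0.000000/(-2.638156) = 0.347296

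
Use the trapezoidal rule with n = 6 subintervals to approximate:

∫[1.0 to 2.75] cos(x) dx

f(x) = cos(x)
a = 1.0, b = 2.75, n = 6
h = (b - a)/n = 0.291667

Trapezoidal rule: (h/2)[f(x₀) + 2f(x₁) + 2f(x₂) + ... + f(xₙ)]

x_0 = 1.0000, f(x_0) = 0.540302, coefficient = 1
x_1 = 1.2917, f(x_1) = 0.275519, coefficient = 2
x_2 = 1.5833, f(x_2) = -0.012537, coefficient = 2
x_3 = 1.8750, f(x_3) = -0.299534, coefficient = 2
x_4 = 2.1667, f(x_4) = -0.561229, coefficient = 2
x_5 = 2.4583, f(x_5) = -0.775519, coefficient = 2
x_6 = 2.7500, f(x_6) = -0.924302, coefficient = 1

I ≈ (0.291667/2) × -3.130599 = -0.456546
Exact value: -0.459810
Error: 0.003264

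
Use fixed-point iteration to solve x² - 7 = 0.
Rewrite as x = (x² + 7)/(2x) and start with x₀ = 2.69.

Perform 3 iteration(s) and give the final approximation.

Equation: x² - 7 = 0
Fixed-point form: x = (x² + 7)/(2x)
x₀ = 2.69

x_1 = g(2.690000) = 2.646115
x_2 = g(2.646115) = 2.645751
x_3 = g(2.645751) = 2.645751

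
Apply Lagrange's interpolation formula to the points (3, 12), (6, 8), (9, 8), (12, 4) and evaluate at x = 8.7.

Lagrange interpolation formula:
P(x) = Σ yᵢ × Lᵢ(x)
where Lᵢ(x) = Π_{j≠i} (x - xⱼ)/(xᵢ - xⱼ)

L_0(8.7) = (8.7 - 6)/(3 - 6) × (8.7 - 9)/(3 - 9) × (8.7 - 12)/(3 - 12) = -0.016500
L_1(8.7) = (8.7 - 3)/(6 - 3) × (8.7 - 9)/(6 - 9) × (8.7 - 12)/(6 - 12) = 0.104500
L_2(8.7) = (8.7 - 3)/(9 - 3) × (8.7 - 6)/(9 - 6) × (8.7 - 12)/(9 - 12) = 0.940500
L_3(8.7) = (8.7 - 3)/(12 - 3) × (8.7 - 6)/(12 - 6) × (8.7 - 9)/(12 - 9) = -0.028500

P(8.7) = 12×L_0(8.7) + 8×L_1(8.7) + 8×L_2(8.7) + 4×L_3(8.7)
P(8.7) = 8.048000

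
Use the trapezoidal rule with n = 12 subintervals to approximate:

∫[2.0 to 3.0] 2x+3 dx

f(x) = 2x+3
a = 2.0, b = 3.0, n = 12
h = (b - a)/n = 0.083333

Trapezoidal rule: (h/2)[f(x₀) + 2f(x₁) + 2f(x₂) + ... + f(xₙ)]

x_0 = 2.0000, f(x_0) = 7.000000, coefficient = 1
x_1 = 2.0833, f(x_1) = 7.166667, coefficient = 2
x_2 = 2.1667, f(x_2) = 7.333333, coefficient = 2
x_3 = 2.2500, f(x_3) = 7.500000, coefficient = 2
x_4 = 2.3333, f(x_4) = 7.666667, coefficient = 2
x_5 = 2.4167, f(x_5) = 7.833333, coefficient = 2
x_6 = 2.5000, f(x_6) = 8.000000, coefficient = 2
x_7 = 2.5833, f(x_7) = 8.166667, coefficient = 2
x_8 = 2.6667, f(x_8) = 8.333333, coefficient = 2
x_9 = 2.7500, f(x_9) = 8.500000, coefficient = 2
x_10 = 2.8333, f(x_10) = 8.666667, coefficient = 2
x_11 = 2.9167, f(x_11) = 8.833333, coefficient = 2
x_12 = 3.0000, f(x_12) = 9.000000, coefficient = 1

I ≈ (0.083333/2) × 192.000000 = 8.000000
Exact value: 8.000000
Error: 0.000000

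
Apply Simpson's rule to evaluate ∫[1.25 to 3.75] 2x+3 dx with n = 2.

f(x) = 2x+3
a = 1.25, b = 3.75, n = 2
h = (b - a)/n = 1.250000

Simpson's rule: (h/3)[f(x₀) + 4f(x₁) + 2f(x₂) + ... + f(xₙ)]

x_0 = 1.2500, f(x_0) = 5.500000, coefficient = 1
x_1 = 2.5000, f(x_1) = 8.000000, coefficient = 4
x_2 = 3.7500, f(x_2) = 10.500000, coefficient = 1

I ≈ (1.250000/3) × 48.000000 = 20.000000
Exact value: 20.000000
Error: 0.000000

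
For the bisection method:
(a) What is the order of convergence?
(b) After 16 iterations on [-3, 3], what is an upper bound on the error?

(a) Bisection has linear (order 1) convergence; the error is halved each step.

(b) Error bound = (b-a)/2^n = (3 - (-3))/2^{16}
    = 6/2^{16}

(a) 1 (linear); (b) error ≤ 9.16e-05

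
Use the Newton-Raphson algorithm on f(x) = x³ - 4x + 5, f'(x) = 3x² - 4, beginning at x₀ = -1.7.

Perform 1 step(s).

f(x) = x³ - 4x + 5
f'(x) = 3x² - 4
x₀ = -1.7

Newton-Raphson formula: x_{n+1} = x_n - f(x_n)/f'(x_n)

Iteration 1:
  f(-1.700000) = 6.887000
  f'(-1.700000) = 4.670000
  x_1 = -1.700000 - 6.887000/4.670000 = -3.174732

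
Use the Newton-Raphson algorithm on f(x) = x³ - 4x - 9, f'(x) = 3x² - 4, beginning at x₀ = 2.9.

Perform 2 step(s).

f(x) = x³ - 4x - 9
f'(x) = 3x² - 4
x₀ = 2.9

Newton-Raphson formula: x_{n+1} = x_n - f(x_n)/f'(x_n)

Iteration 1:
  f(2.900000) = 3.789000
  f'(2.900000) = 21.230000
  x_1 = 2.900000 - 3.789000/21.230000 = 2.721526
Iteration 2:
  f(2.721526) = 0.271435
  f'(2.721526) = 18.220114
  x_2 = 2.721526 - 0.271435/18.220114 = 2.706629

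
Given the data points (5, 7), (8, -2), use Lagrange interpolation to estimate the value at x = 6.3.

Lagrange interpolation formula:
P(x) = Σ yᵢ × Lᵢ(x)
where Lᵢ(x) = Π_{j≠i} (x - xⱼ)/(xᵢ - xⱼ)

L_0(6.3) = (6.3 - 8)/(5 - 8) = 0.566667
L_1(6.3) = (6.3 - 5)/(8 - 5) = 0.433333

P(6.3) = 7×L_0(6.3) + (-2)×L_1(6.3)
P(6.3) = 3.100000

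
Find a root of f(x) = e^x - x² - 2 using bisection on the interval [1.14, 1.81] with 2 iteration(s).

f(x) = e^x - x² - 2
Initial interval: [1.14, 1.81]

Iteration 1:
  c_1 = (1.140000 + 1.810000)/2 = 1.475000
  f(c_1) = f(1.475000) = 0.195411
  f(a) × f(c) < 0, new interval: [1.140000, 1.475000]
Iteration 2:
  c_2 = (1.140000 + 1.475000)/2 = 1.307500
  f(c_2) = f(1.307500) = -0.012636
  f(a) × f(c) ≥ 0, new interval: [1.307500, 1.475000]

After 2 iteration(s), the approximation is c_2 = 1.307500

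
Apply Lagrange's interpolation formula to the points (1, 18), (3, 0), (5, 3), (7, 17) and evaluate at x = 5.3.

Lagrange interpolation formula:
P(x) = Σ yᵢ × Lᵢ(x)
where Lᵢ(x) = Π_{j≠i} (x - xⱼ)/(xᵢ - xⱼ)

L_0(5.3) = (5.3 - 3)/(1 - 3) × (5.3 - 5)/(1 - 5) × (5.3 - 7)/(1 - 7) = 0.024437
L_1(5.3) = (5.3 - 1)/(3 - 1) × (5.3 - 5)/(3 - 5) × (5.3 - 7)/(3 - 7) = -0.137062
L_2(5.3) = (5.3 - 1)/(5 - 1) × (5.3 - 3)/(5 - 3) × (5.3 - 7)/(5 - 7) = 1.050812
L_3(5.3) = (5.3 - 1)/(7 - 1) × (5.3 - 3)/(7 - 3) × (5.3 - 5)/(7 - 5) = 0.061812

P(5.3) = 18×L_0(5.3) + 0×L_1(5.3) + 3×L_2(5.3) + 17×L_3(5.3)
P(5.3) = 4.643125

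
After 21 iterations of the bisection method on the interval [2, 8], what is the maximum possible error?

Bisection error bound: |error| ≤ (b-a)/2^n
|error| ≤ (8 - 2)/2^21 = 6/2^21
|error| ≤ 0.0000028610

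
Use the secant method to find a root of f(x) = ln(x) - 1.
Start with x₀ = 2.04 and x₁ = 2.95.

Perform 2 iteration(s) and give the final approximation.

f(x) = ln(x) - 1
x₀ = 2.04, x₁ = 2.95

Secant formula: x_{n+1} = x_n - f(x_n)(x_n - x_{n-1})/(f(x_n) - f(x_{n-1}))

Iteration 1:
  f(2.040000) = -0.287050
  f(2.950000) = 0.081805
  x_2 = 2.950000 - 0.081805×(2.950000 - 2.040000)/(0.081805 - (-0.287050))
       = 2.748179
Iteration 2:
  f(2.950000) = 0.081805
  f(2.748179) = 0.010939
  x_3 = 2.748179 - 0.010939×(2.748179 - 2.950000)/(0.010939 - 0.081805)
       = 2.717027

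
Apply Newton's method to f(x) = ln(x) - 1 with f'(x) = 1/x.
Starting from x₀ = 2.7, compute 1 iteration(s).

f(x) = ln(x) - 1
f'(x) = 1/x
x₀ = 2.7

Newton-Raphson formula: x_{n+1} = x_n - f(x_n)/f'(x_n)

Iteration 1:
  f(2.700000) = -0.006748
  f'(2.700000) = 0.370370
  x_1 = 2.700000 - (-0.006748)/0.370370 = 2.718220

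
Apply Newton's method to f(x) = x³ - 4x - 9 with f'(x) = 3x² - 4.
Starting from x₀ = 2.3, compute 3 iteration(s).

f(x) = x³ - 4x - 9
f'(x) = 3x² - 4
x₀ = 2.3

Newton-Raphson formula: x_{n+1} = x_n - f(x_n)/f'(x_n)

Iteration 1:
  f(2.300000) = -6.033000
  f'(2.300000) = 11.870000
  x_1 = 2.300000 - (-6.033000)/11.870000 = 2.808256
Iteration 2:
  f(2.808256) = 1.913732
  f'(2.808256) = 19.658907
  x_2 = 2.808256 - 1.913732/19.658907 = 2.710909
Iteration 3:
  f(2.710909) = 0.078914
  f'(2.710909) = 18.047087
  x_3 = 2.710909 - 0.078914/18.047087 = 2.706537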